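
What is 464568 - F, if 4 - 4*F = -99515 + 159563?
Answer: 479579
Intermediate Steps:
F = -15011 (F = 1 - (-99515 + 159563)/4 = 1 - ¼*60048 = 1 - 15012 = -15011)
464568 - F = 464568 - 1*(-15011) = 464568 + 15011 = 479579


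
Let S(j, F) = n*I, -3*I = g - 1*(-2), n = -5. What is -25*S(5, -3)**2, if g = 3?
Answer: -15625/9 ≈ -1736.1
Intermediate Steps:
I = -5/3 (I = -(3 - 1*(-2))/3 = -(3 + 2)/3 = -1/3*5 = -5/3 ≈ -1.6667)
S(j, F) = 25/3 (S(j, F) = -5*(-5/3) = 25/3)
-25*S(5, -3)**2 = -25*(25/3)**2 = -25*625/9 = -15625/9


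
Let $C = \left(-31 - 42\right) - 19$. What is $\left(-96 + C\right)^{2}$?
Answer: $35344$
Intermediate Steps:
$C = -92$ ($C = -73 - 19 = -92$)
$\left(-96 + C\right)^{2} = \left(-96 - 92\right)^{2} = \left(-188\right)^{2} = 35344$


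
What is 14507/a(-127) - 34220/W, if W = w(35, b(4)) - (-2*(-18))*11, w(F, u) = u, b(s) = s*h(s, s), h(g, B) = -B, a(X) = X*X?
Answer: 139477816/1661287 ≈ 83.958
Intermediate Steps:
a(X) = X²
b(s) = -s² (b(s) = s*(-s) = -s²)
W = -412 (W = -1*4² - (-2*(-18))*11 = -1*16 - 36*11 = -16 - 1*396 = -16 - 396 = -412)
14507/a(-127) - 34220/W = 14507/((-127)²) - 34220/(-412) = 14507/16129 - 34220*(-1/412) = 14507*(1/16129) + 8555/103 = 14507/16129 + 8555/103 = 139477816/1661287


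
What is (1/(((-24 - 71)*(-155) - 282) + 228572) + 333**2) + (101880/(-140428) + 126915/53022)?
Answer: 16720784558624513473/150786218890770 ≈ 1.1089e+5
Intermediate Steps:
(1/(((-24 - 71)*(-155) - 282) + 228572) + 333**2) + (101880/(-140428) + 126915/53022) = (1/((-95*(-155) - 282) + 228572) + 110889) + (101880*(-1/140428) + 126915*(1/53022)) = (1/((14725 - 282) + 228572) + 110889) + (-25470/35107 + 42305/17674) = (1/(14443 + 228572) + 110889) + 1035044855/620481118 = (1/243015 + 110889) + 1035044855/620481118 = 26947690336/243015 + 1035044855/620481118 = 16720784558624513473/150786218890770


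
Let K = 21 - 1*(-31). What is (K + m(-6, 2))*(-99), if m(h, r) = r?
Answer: -5346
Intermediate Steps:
K = 52 (K = 21 + 31 = 52)
(K + m(-6, 2))*(-99) = (52 + 2)*(-99) = 54*(-99) = -5346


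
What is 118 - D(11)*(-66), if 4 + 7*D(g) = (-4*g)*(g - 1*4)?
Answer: -19766/7 ≈ -2823.7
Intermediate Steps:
D(g) = -4/7 - 4*g*(-4 + g)/7 (D(g) = -4/7 + ((-4*g)*(g - 1*4))/7 = -4/7 + ((-4*g)*(g - 4))/7 = -4/7 + ((-4*g)*(-4 + g))/7 = -4/7 + (-4*g*(-4 + g))/7 = -4/7 - 4*g*(-4 + g)/7)
118 - D(11)*(-66) = 118 - (-4/7 - 4/7*11² + (16/7)*11)*(-66) = 118 - (-4/7 - 4/7*121 + 176/7)*(-66) = 118 - (-4/7 - 484/7 + 176/7)*(-66) = 118 - 1*(-312/7)*(-66) = 118 + (312/7)*(-66) = 118 - 20592/7 = -19766/7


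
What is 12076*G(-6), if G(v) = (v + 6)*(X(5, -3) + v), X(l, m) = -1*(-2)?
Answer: 0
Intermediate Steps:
X(l, m) = 2
G(v) = (2 + v)*(6 + v) (G(v) = (v + 6)*(2 + v) = (6 + v)*(2 + v) = (2 + v)*(6 + v))
12076*G(-6) = 12076*(12 + (-6)² + 8*(-6)) = 12076*(12 + 36 - 48) = 12076*0 = 0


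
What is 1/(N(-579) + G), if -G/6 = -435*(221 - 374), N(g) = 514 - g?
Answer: -1/398237 ≈ -2.5111e-6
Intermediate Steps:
G = -399330 (G = -(-2610)*(221 - 374) = -(-2610)*(-153) = -6*66555 = -399330)
1/(N(-579) + G) = 1/((514 - 1*(-579)) - 399330) = 1/((514 + 579) - 399330) = 1/(1093 - 399330) = 1/(-398237) = -1/398237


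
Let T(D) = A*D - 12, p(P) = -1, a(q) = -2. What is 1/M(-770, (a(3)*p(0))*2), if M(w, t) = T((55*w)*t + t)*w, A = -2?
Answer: -1/260860600 ≈ -3.8335e-9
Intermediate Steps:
T(D) = -12 - 2*D (T(D) = -2*D - 12 = -12 - 2*D)
M(w, t) = w*(-12 - 2*t - 110*t*w) (M(w, t) = (-12 - 2*((55*w)*t + t))*w = (-12 - 2*(55*t*w + t))*w = (-12 - 2*(t + 55*t*w))*w = (-12 + (-2*t - 110*t*w))*w = (-12 - 2*t - 110*t*w)*w = w*(-12 - 2*t - 110*t*w))
1/M(-770, (a(3)*p(0))*2) = 1/(-2*(-770)*(6 + (-2*(-1)*2)*(1 + 55*(-770)))) = 1/(-2*(-770)*(6 + (2*2)*(1 - 42350))) = 1/(-2*(-770)*(6 + 4*(-42349))) = 1/(-2*(-770)*(6 - 169396)) = 1/(-2*(-770)*(-169390)) = 1/(-260860600) = -1/260860600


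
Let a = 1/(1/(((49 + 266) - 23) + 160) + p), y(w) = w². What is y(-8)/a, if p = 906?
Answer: 6552208/113 ≈ 57984.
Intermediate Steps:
a = 452/409513 (a = 1/(1/(((49 + 266) - 23) + 160) + 906) = 1/(1/((315 - 23) + 160) + 906) = 1/(1/(292 + 160) + 906) = 1/(1/452 + 906) = 1/(409513/452) = 452/409513 ≈ 0.0011037)
y(-8)/a = (-8)²/(452/409513) = 64*(409513/452) = 6552208/113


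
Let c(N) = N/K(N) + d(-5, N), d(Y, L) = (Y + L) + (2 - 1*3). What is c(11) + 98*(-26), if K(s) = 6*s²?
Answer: -167837/66 ≈ -2543.0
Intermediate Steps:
d(Y, L) = -1 + L + Y (d(Y, L) = (L + Y) + (2 - 3) = (L + Y) - 1 = -1 + L + Y)
c(N) = -6 + N + 1/(6*N) (c(N) = N/((6*N²)) + (-1 + N - 5) = (1/(6*N²))*N + (-6 + N) = 1/(6*N) + (-6 + N) = -6 + N + 1/(6*N))
c(11) + 98*(-26) = (-6 + 11 + (⅙)/11) + 98*(-26) = (-6 + 11 + (⅙)*(1/11)) - 2548 = (-6 + 11 + 1/66) - 2548 = 331/66 - 2548 = -167837/66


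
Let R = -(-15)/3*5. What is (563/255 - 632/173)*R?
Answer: -318805/8823 ≈ -36.133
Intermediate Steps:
R = 25 (R = -(-15)/3*5 = -3*(-5/3)*5 = 5*5 = 25)
(563/255 - 632/173)*R = (563/255 - 632/173)*25 = -63761/44115*25 = -318805/8823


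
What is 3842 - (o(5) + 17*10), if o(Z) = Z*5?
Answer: 3647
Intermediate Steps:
o(Z) = 5*Z
3842 - (o(5) + 17*10) = 3842 - (5*5 + 17*10) = 3842 - (25 + 170) = 3842 - 1*195 = 3842 - 195 = 3647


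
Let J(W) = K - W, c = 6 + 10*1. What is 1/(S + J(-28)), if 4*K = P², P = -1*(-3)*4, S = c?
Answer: 1/80 ≈ 0.012500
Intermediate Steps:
c = 16 (c = 6 + 10 = 16)
S = 16
P = 12 (P = 3*4 = 12)
K = 36 (K = (¼)*12² = (¼)*144 = 36)
J(W) = 36 - W
1/(S + J(-28)) = 1/(16 + (36 - 1*(-28))) = 1/(16 + (36 + 28)) = 1/(16 + 64) = 1/80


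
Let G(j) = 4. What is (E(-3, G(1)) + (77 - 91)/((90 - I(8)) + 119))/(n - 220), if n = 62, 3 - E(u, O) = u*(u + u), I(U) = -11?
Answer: 1657/17380 ≈ 0.095339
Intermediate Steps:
E(u, O) = 3 - 2*u² (E(u, O) = 3 - u*(u + u) = 3 - u*2*u = 3 - 2*u²)
(E(-3, G(1)) + (77 - 91)/((90 - I(8)) + 119))/(n - 220) = ((3 - 2*(-3)²) + (77 - 91)/((90 - 1*(-11)) + 119))/(62 - 220) = ((3 - 2*9) - 14/((90 + 11) + 119))/(-158) = ((3 - 18) - 14/(101 + 119))*(-1/158) = (-15 - 14/220)*(-1/158) = (-15 - 14*1/220)*(-1/158) = (-15 - 7/110)*(-1/158) = -1657/110*(-1/158) = 1657/17380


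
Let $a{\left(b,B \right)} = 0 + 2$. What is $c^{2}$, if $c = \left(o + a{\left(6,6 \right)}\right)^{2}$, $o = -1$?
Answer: $1$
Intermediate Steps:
$a{\left(b,B \right)} = 2$
$c = 1$ ($c = \left(-1 + 2\right)^{2} = 1^{2} = 1$)
$c^{2} = 1^{2} = 1$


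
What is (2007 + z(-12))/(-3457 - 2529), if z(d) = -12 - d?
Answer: -2007/5986 ≈ -0.33528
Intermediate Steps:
(2007 + z(-12))/(-3457 - 2529) = (2007 + (-12 - 1*(-12)))/(-3457 - 2529) = (2007 + (-12 + 12))/(-5986) = (2007 + 0)*(-1/5986) = 2007*(-1/5986) = -2007/5986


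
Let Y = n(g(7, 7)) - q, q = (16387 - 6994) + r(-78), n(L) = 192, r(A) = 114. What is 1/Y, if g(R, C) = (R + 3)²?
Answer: -1/9315 ≈ -0.00010735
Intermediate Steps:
g(R, C) = (3 + R)²
q = 9507 (q = (16387 - 6994) + 114 = 9393 + 114 = 9507)
Y = -9315 (Y = 192 - 1*9507 = 192 - 9507 = -9315)
1/Y = 1/(-9315) = -1/9315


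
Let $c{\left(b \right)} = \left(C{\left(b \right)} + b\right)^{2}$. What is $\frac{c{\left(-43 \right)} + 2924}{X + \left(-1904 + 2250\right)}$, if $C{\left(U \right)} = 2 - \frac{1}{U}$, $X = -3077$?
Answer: $- \frac{8511120}{5049619} \approx -1.6855$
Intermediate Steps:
$c{\left(b \right)} = \left(2 + b - \frac{1}{b}\right)^{2}$ ($c{\left(b \right)} = \left(\left(2 - \frac{1}{b}\right) + b\right)^{2} = \left(2 + b - \frac{1}{b}\right)^{2}$)
$\frac{c{\left(-43 \right)} + 2924}{X + \left(-1904 + 2250\right)} = \frac{\left(2 - 43 - \frac{1}{-43}\right)^{2} + 2924}{-3077 + \left(-1904 + 2250\right)} = \frac{\left(2 - 43 - - \frac{1}{43}\right)^{2} + 2924}{-3077 + 346} = \frac{\left(2 - 43 + \frac{1}{43}\right)^{2} + 2924}{-2731} = \left(\left(- \frac{1762}{43}\right)^{2} + 2924\right) \left(- \frac{1}{2731}\right) = \left(\frac{3104644}{1849} + 2924\right) \left(- \frac{1}{2731}\right) = \frac{8511120}{1849} \left(- \frac{1}{2731}\right) = - \frac{8511120}{5049619}$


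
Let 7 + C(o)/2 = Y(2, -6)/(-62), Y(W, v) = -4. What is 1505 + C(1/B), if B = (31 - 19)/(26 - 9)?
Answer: 46225/31 ≈ 1491.1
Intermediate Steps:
B = 12/17 ≈ 0.70588
C(o) = -430/31 (C(o) = -14 + 2*(-4/(-62)) = -14 + 2*(-4*(-1/62)) = -14 + 2*(2/31) = -14 + 4/31 = -430/31)
1505 + C(1/B) = 1505 - 430/31 = 46225/31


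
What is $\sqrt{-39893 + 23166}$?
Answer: $i \sqrt{16727} \approx 129.33 i$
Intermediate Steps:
$\sqrt{-39893 + 23166} = \sqrt{-16727} = i \sqrt{16727}$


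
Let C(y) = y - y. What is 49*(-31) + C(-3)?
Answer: -1519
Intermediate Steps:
C(y) = 0
49*(-31) + C(-3) = 49*(-31) + 0 = -1519 + 0 = -1519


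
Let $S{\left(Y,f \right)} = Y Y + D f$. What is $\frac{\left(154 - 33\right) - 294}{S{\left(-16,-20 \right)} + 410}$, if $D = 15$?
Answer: $- \frac{173}{366} \approx -0.47268$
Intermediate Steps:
$S{\left(Y,f \right)} = Y^{2} + 15 f$ ($S{\left(Y,f \right)} = Y Y + 15 f = Y^{2} + 15 f$)
$\frac{\left(154 - 33\right) - 294}{S{\left(-16,-20 \right)} + 410} = \frac{\left(154 - 33\right) - 294}{\left(\left(-16\right)^{2} + 15 \left(-20\right)\right) + 410} = \frac{121 - 294}{\left(256 - 300\right) + 410} = - \frac{173}{-44 + 410} = - \frac{173}{366}$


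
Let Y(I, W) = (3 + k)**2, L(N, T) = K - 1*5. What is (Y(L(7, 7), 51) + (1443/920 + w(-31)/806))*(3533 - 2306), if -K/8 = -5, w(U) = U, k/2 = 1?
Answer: 389325873/11960 ≈ 32552.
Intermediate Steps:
k = 2 (k = 2*1 = 2)
K = 40 (K = -8*(-5) = 40)
L(N, T) = 35 (L(N, T) = 40 - 1*5 = 40 - 5 = 35)
Y(I, W) = 25 (Y(I, W) = (3 + 2)**2 = 5**2 = 25)
(Y(L(7, 7), 51) + (1443/920 + w(-31)/806))*(3533 - 2306) = (25 + (1443/920 - 31/806))*(3533 - 2306) = (25 + (1443*(1/920) - 31*1/806))*1227 = (25 + (1443/920 - 1/26))*1227 = (25 + 18299/11960)*1227 = (317299/11960)*1227 = 389325873/11960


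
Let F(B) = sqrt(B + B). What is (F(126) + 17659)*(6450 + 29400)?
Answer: 633075150 + 215100*sqrt(7) ≈ 6.3364e+8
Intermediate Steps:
F(B) = sqrt(2)*sqrt(B) (F(B) = sqrt(2*B) = sqrt(2)*sqrt(B))
(F(126) + 17659)*(6450 + 29400) = (sqrt(2)*sqrt(126) + 17659)*(6450 + 29400) = (sqrt(2)*(3*sqrt(14)) + 17659)*35850 = (6*sqrt(7) + 17659)*35850 = (17659 + 6*sqrt(7))*35850 = 633075150 + 215100*sqrt(7)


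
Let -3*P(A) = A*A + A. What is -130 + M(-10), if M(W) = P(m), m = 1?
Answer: -392/3 ≈ -130.67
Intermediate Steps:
P(A) = -A/3 - A²/3 (P(A) = -(A*A + A)/3 = -(A² + A)/3 = -(A + A²)/3 = -A/3 - A²/3)
M(W) = -⅔ (M(W) = -⅓*1*(1 + 1) = -⅓*1*2 = -⅔)
-130 + M(-10) = -130 - ⅔ = -392/3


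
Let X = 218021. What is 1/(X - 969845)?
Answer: -1/751824 ≈ -1.3301e-6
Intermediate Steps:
1/(X - 969845) = 1/(218021 - 969845) = 1/(-751824) = -1/751824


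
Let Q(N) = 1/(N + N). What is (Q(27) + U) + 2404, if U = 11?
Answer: 130411/54 ≈ 2415.0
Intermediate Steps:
Q(N) = 1/(2*N)
(Q(27) + U) + 2404 = ((½)/27 + 11) + 2404 = ((½)*(1/27) + 11) + 2404 = (1/54 + 11) + 2404 = 595/54 + 2404 = 130411/54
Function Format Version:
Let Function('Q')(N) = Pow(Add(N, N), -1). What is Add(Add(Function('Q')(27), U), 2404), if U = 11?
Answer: Rational(130411, 54) ≈ 2415.0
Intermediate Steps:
Function('Q')(N) = Mul(Rational(1, 2), Pow(N, -1)) (Function('Q')(N) = Pow(Mul(2, N), -1) = Mul(Rational(1, 2), Pow(N, -1)))
Add(Add(Function('Q')(27), U), 2404) = Add(Add(Mul(Rational(1, 2), Pow(27, -1)), 11), 2404) = Add(Add(Mul(Rational(1, 2), Rational(1, 27)), 11), 2404) = Add(Add(Rational(1, 54), 11), 2404) = Add(Rational(595, 54), 2404) = Rational(130411, 54)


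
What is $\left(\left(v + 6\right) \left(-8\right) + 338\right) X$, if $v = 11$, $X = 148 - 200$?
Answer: $-10504$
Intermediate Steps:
$X = -52$ ($X = 148 - 200 = -52$)
$\left(\left(v + 6\right) \left(-8\right) + 338\right) X = \left(\left(11 + 6\right) \left(-8\right) + 338\right) \left(-52\right) = \left(17 \left(-8\right) + 338\right) \left(-52\right) = \left(-136 + 338\right) \left(-52\right) = 202 \left(-52\right) = -10504$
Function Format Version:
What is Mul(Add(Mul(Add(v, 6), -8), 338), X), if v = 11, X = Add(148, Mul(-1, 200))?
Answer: -10504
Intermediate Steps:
X = -52 (X = Add(148, -200) = -52)
Mul(Add(Mul(Add(v, 6), -8), 338), X) = Mul(Add(Mul(Add(11, 6), -8), 338), -52) = Mul(Add(Mul(17, -8), 338), -52) = Mul(Add(-136, 338), -52) = Mul(202, -52) = -10504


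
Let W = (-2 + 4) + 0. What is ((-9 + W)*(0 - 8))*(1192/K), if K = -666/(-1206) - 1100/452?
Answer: -126344848/3561 ≈ -35480.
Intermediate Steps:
K = -14244/7571 (K = -666*(-1/1206) - 1100*1/452 = 37/67 - 275/113 = -14244/7571 ≈ -1.8814)
W = 2 (W = 2 + 0 = 2)
((-9 + W)*(0 - 8))*(1192/K) = ((-9 + 2)*(0 - 8))*(1192/(-14244/7571)) = (-7*(-8))*(1192*(-7571/14244)) = 56*(-2256158/3561) = -126344848/3561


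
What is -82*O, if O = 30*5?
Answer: -12300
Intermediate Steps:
O = 150
-82*O = -82*150 = -12300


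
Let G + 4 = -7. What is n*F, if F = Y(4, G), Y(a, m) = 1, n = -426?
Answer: -426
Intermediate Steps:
G = -11 (G = -4 - 7 = -11)
F = 1
n*F = -426*1 = -426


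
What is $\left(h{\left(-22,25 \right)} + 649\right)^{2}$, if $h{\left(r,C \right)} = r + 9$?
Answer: $404496$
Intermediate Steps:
$h{\left(r,C \right)} = 9 + r$
$\left(h{\left(-22,25 \right)} + 649\right)^{2} = \left(\left(9 - 22\right) + 649\right)^{2} = \left(-13 + 649\right)^{2} = 636^{2} = 404496$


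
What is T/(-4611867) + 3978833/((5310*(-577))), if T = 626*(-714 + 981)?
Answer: -6287316656917/4710053648430 ≈ -1.3349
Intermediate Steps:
T = 167142 (T = 626*267 = 167142)
T/(-4611867) + 3978833/((5310*(-577))) = 167142/(-4611867) + 3978833/((5310*(-577))) = 167142*(-1/4611867) + 3978833/(-3063870) = -55714/1537289 + 3978833*(-1/3063870) = -55714/1537289 - 3978833/3063870 = -6287316656917/4710053648430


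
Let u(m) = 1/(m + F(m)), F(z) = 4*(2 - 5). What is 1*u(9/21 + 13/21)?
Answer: -21/230 ≈ -0.091304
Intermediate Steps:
F(z) = -12 (F(z) = 4*(-3) = -12)
u(m) = 1/(-12 + m) (u(m) = 1/(m - 12) = 1/(-12 + m))
1*u(9/21 + 13/21) = 1/(-12 + (9/21 + 13/21)) = 1/(-12 + (9*(1/21) + 13*(1/21))) = 1/(-12 + (3/7 + 13/21)) = 1/(-12 + 22/21) = 1/(-230/21) = 1*(-21/230) = -21/230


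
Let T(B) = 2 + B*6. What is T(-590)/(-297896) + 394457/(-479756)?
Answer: -7238111609/8932337086 ≈ -0.81033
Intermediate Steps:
T(B) = 2 + 6*B
T(-590)/(-297896) + 394457/(-479756) = (2 + 6*(-590))/(-297896) + 394457/(-479756) = (2 - 3540)*(-1/297896) + 394457*(-1/479756) = -3538*(-1/297896) - 394457/479756 = 1769/148948 - 394457/479756 = -7238111609/8932337086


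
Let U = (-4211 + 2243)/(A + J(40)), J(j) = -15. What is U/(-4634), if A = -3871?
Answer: -492/4501931 ≈ -0.00010929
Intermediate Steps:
U = 984/1943 (U = (-4211 + 2243)/(-3871 - 15) = -1968/(-3886) = -1968*(-1/3886) = 984/1943 ≈ 0.50643)
U/(-4634) = (984/1943)/(-4634) = (984/1943)*(-1/4634) = -492/4501931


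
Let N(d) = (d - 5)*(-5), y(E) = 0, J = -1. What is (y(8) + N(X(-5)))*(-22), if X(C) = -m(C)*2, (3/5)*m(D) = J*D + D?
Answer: -550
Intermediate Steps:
m(D) = 0 (m(D) = 5*(-D + D)/3 = (5/3)*0 = 0)
X(C) = 0 (X(C) = -1*0*2 = 0*2 = 0)
N(d) = 25 - 5*d (N(d) = (-5 + d)*(-5) = 25 - 5*d)
(y(8) + N(X(-5)))*(-22) = (0 + (25 - 5*0))*(-22) = (0 + (25 + 0))*(-22) = (0 + 25)*(-22) = 25*(-22) = -550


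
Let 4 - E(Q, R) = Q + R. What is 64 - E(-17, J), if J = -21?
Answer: 22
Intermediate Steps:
E(Q, R) = 4 - Q - R (E(Q, R) = 4 - (Q + R) = 4 + (-Q - R) = 4 - Q - R)
64 - E(-17, J) = 64 - (4 - 1*(-17) - 1*(-21)) = 64 - (4 + 17 + 21) = 64 - 1*42 = 64 - 42 = 22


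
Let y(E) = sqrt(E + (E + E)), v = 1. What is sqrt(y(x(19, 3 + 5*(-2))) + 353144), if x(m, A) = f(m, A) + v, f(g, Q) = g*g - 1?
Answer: sqrt(353144 + 19*sqrt(3)) ≈ 594.29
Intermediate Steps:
f(g, Q) = -1 + g**2 (f(g, Q) = g**2 - 1 = -1 + g**2)
x(m, A) = m**2 (x(m, A) = (-1 + m**2) + 1 = m**2)
y(E) = sqrt(3)*sqrt(E) (y(E) = sqrt(E + 2*E) = sqrt(3*E) = sqrt(3)*sqrt(E))
sqrt(y(x(19, 3 + 5*(-2))) + 353144) = sqrt(sqrt(3)*sqrt(19**2) + 353144) = sqrt(sqrt(3)*sqrt(361) + 353144) = sqrt(sqrt(3)*19 + 353144) = sqrt(19*sqrt(3) + 353144) = sqrt(353144 + 19*sqrt(3))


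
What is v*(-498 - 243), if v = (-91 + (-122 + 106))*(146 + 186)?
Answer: 26323284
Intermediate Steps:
v = -35524 (v = (-91 - 16)*332 = -107*332 = -35524)
v*(-498 - 243) = -35524*(-498 - 243) = -35524*(-741) = 26323284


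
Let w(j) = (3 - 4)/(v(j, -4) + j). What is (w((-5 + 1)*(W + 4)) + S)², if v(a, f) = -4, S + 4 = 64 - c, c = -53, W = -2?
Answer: 1841449/144 ≈ 12788.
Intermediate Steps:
S = 113 (S = -4 + (64 - 1*(-53)) = -4 + (64 + 53) = -4 + 117 = 113)
w(j) = -1/(-4 + j) (w(j) = (3 - 4)/(-4 + j) = -1/(-4 + j))
(w((-5 + 1)*(W + 4)) + S)² = (-1/(-4 + (-5 + 1)*(-2 + 4)) + 113)² = (-1/(-4 - 4*2) + 113)² = (-1/(-4 - 8) + 113)² = (-1/(-12) + 113)² = (-1*(-1/12) + 113)² = (1/12 + 113)² = (1357/12)² = 1841449/144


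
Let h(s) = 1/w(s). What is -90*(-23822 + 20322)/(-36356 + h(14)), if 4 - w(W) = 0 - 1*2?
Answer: -378000/43627 ≈ -8.6644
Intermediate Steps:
w(W) = 6 (w(W) = 4 - (0 - 1*2) = 4 - (0 - 2) = 4 - 1*(-2) = 4 + 2 = 6)
h(s) = ⅙ (h(s) = 1/6 = ⅙)
-90*(-23822 + 20322)/(-36356 + h(14)) = -90*(-23822 + 20322)/(-36356 + ⅙) = -(-315000)/(-218135/6) = -(-315000)*(-6)/218135 = -90*4200/43627 = -378000/43627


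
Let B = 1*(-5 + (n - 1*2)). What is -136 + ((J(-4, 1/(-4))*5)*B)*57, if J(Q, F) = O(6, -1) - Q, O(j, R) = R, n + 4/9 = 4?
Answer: -3081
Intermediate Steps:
n = 32/9 (n = -4/9 + 4 = 32/9 ≈ 3.5556)
B = -31/9 (B = 1*(-5 + (32/9 - 1*2)) = 1*(-5 + (32/9 - 2)) = 1*(-5 + 14/9) = 1*(-31/9) = -31/9 ≈ -3.4444)
J(Q, F) = -1 - Q
-136 + ((J(-4, 1/(-4))*5)*B)*57 = -136 + (((-1 - 1*(-4))*5)*(-31/9))*57 = -136 + (((-1 + 4)*5)*(-31/9))*57 = -136 + ((3*5)*(-31/9))*57 = -136 + (15*(-31/9))*57 = -136 - 155/3*57 = -136 - 2945 = -3081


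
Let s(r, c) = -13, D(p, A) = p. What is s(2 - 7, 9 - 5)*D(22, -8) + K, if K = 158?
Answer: -128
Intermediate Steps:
s(2 - 7, 9 - 5)*D(22, -8) + K = -13*22 + 158 = -286 + 158 = -128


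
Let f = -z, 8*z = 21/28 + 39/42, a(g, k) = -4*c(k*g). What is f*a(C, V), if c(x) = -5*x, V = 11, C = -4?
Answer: 2585/14 ≈ 184.64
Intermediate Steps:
a(g, k) = 20*g*k (a(g, k) = -(-20)*k*g = -(-20)*g*k = 20*g*k)
z = 47/224 (z = (21/28 + 39/42)/8 = (21*(1/28) + 39*(1/42))/8 = (3/4 + 13/14)/8 = (1/8)*(47/28) = 47/224 ≈ 0.20982)
f = -47/224 (f = -1*47/224 = -47/224 ≈ -0.20982)
f*a(C, V) = -235*(-4)*11/56 = -47/224*(-880) = 2585/14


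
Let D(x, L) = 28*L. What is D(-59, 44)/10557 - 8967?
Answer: -94663387/10557 ≈ -8966.9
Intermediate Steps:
D(-59, 44)/10557 - 8967 = (28*44)/10557 - 8967 = 1232*(1/10557) - 8967 = 1232/10557 - 8967 = -94663387/10557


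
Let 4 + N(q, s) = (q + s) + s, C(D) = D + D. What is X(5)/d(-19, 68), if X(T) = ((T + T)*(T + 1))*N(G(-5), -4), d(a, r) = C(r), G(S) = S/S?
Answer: -165/34 ≈ -4.8529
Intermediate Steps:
C(D) = 2*D
G(S) = 1
d(a, r) = 2*r
N(q, s) = -4 + q + 2*s (N(q, s) = -4 + ((q + s) + s) = -4 + (q + 2*s) = -4 + q + 2*s)
X(T) = -22*T*(1 + T) (X(T) = ((T + T)*(T + 1))*(-4 + 1 + 2*(-4)) = ((2*T)*(1 + T))*(-4 + 1 - 8) = (2*T*(1 + T))*(-11) = -22*T*(1 + T))
X(5)/d(-19, 68) = (-22*5*(1 + 5))/((2*68)) = -22*5*6/136 = -660*1/136 = -165/34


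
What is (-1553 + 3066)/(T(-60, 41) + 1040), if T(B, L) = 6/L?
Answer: 62033/42646 ≈ 1.4546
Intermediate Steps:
(-1553 + 3066)/(T(-60, 41) + 1040) = (-1553 + 3066)/(6/41 + 1040) = 1513/(6*(1/41) + 1040) = 1513/(6/41 + 1040) = 1513/(42646/41) = 1513*(41/42646) = 62033/42646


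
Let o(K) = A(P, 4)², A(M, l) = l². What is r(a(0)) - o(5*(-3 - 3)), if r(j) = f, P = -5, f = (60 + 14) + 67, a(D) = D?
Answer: -115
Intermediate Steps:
f = 141 (f = 74 + 67 = 141)
r(j) = 141
o(K) = 256 (o(K) = (4²)² = 16² = 256)
r(a(0)) - o(5*(-3 - 3)) = 141 - 1*256 = 141 - 256 = -115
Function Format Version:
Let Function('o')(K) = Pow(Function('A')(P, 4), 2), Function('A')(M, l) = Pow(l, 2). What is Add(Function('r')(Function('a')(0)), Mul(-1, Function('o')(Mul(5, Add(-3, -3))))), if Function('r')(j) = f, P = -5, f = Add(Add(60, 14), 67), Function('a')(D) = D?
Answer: -115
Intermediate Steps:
f = 141 (f = Add(74, 67) = 141)
Function('r')(j) = 141
Function('o')(K) = 256 (Function('o')(K) = Pow(Pow(4, 2), 2) = Pow(16, 2) = 256)
Add(Function('r')(Function('a')(0)), Mul(-1, Function('o')(Mul(5, Add(-3, -3))))) = Add(141, Mul(-1, 256)) = Add(141, -256) = -115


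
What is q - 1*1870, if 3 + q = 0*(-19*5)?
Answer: -1873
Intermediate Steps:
q = -3 (q = -3 + 0*(-19*5) = -3 + 0*(-95) = -3 + 0 = -3)
q - 1*1870 = -3 - 1*1870 = -3 - 1870 = -1873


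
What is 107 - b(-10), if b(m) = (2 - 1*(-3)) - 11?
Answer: 113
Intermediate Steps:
b(m) = -6 (b(m) = (2 + 3) - 11 = 5 - 11 = -6)
107 - b(-10) = 107 - 1*(-6) = 107 + 6 = 113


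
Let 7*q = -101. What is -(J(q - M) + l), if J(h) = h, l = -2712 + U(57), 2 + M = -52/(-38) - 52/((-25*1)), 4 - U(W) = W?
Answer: 9246416/3325 ≈ 2780.9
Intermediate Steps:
U(W) = 4 - W
M = 688/475 (M = -2 + (-52/(-38) - 52/((-25*1))) = -2 + (-52*(-1/38) - 52/(-25)) = -2 + (26/19 - 52*(-1/25)) = -2 + (26/19 + 52/25) = -2 + 1638/475 = 688/475 ≈ 1.4484)
q = -101/7 (q = (1/7)*(-101) = -101/7 ≈ -14.429)
l = -2765 (l = -2712 + (4 - 1*57) = -2712 + (4 - 57) = -2712 - 53 = -2765)
-(J(q - M) + l) = -((-101/7 - 1*688/475) - 2765) = -((-101/7 - 688/475) - 2765) = -(-52791/3325 - 2765) = -1*(-9246416/3325) = 9246416/3325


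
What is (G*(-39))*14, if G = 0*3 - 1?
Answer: 546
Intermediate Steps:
G = -1 (G = 0 - 1 = -1)
(G*(-39))*14 = -1*(-39)*14 = 39*14 = 546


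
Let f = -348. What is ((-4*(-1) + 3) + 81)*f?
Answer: -30624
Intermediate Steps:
((-4*(-1) + 3) + 81)*f = ((-4*(-1) + 3) + 81)*(-348) = ((4 + 3) + 81)*(-348) = (7 + 81)*(-348) = 88*(-348) = -30624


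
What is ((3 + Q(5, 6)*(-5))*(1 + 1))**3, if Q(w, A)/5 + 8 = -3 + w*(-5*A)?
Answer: 522827439616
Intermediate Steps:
Q(w, A) = -55 - 25*A*w (Q(w, A) = -40 + 5*(-3 + w*(-5*A)) = -40 + 5*(-3 - 5*A*w) = -40 + (-15 - 25*A*w) = -55 - 25*A*w)
((3 + Q(5, 6)*(-5))*(1 + 1))**3 = ((3 + (-55 - 25*6*5)*(-5))*(1 + 1))**3 = ((3 + (-55 - 750)*(-5))*2)**3 = ((3 - 805*(-5))*2)**3 = ((3 + 4025)*2)**3 = (4028*2)**3 = 8056**3 = 522827439616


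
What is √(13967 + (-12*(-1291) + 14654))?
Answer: √44113 ≈ 210.03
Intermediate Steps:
√(13967 + (-12*(-1291) + 14654)) = √(13967 + (15492 + 14654)) = √(13967 + 30146) = √44113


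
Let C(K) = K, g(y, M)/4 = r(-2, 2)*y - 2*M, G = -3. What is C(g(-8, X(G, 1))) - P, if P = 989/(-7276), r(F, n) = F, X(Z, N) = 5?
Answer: 175613/7276 ≈ 24.136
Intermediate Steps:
g(y, M) = -8*M - 8*y (g(y, M) = 4*(-2*y - 2*M) = 4*(-2*M - 2*y) = -8*M - 8*y)
P = -989/7276 (P = 989*(-1/7276) = -989/7276 ≈ -0.13593)
C(g(-8, X(G, 1))) - P = (-8*5 - 8*(-8)) - 1*(-989/7276) = (-40 + 64) + 989/7276 = 24 + 989/7276 = 175613/7276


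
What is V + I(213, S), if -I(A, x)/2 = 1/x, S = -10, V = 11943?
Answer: 59716/5 ≈ 11943.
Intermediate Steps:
I(A, x) = -2/x
V + I(213, S) = 11943 - 2/(-10) = 11943 - 2*(-⅒) = 11943 + ⅕ = 59716/5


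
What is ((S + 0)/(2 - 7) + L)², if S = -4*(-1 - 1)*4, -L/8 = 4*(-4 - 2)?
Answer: 861184/25 ≈ 34447.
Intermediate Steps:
L = 192 (L = -32*(-4 - 2) = -32*(-6) = -8*(-24) = 192)
S = 32 (S = -4*(-2)*4 = 8*4 = 32)
((S + 0)/(2 - 7) + L)² = ((32 + 0)/(2 - 7) + 192)² = (32/(-5) + 192)² = (32*(-⅕) + 192)² = (-32/5 + 192)² = (928/5)² = 861184/25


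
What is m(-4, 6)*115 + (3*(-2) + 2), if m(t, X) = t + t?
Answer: -924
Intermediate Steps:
m(t, X) = 2*t
m(-4, 6)*115 + (3*(-2) + 2) = (2*(-4))*115 + (3*(-2) + 2) = -8*115 + (-6 + 2) = -920 - 4 = -924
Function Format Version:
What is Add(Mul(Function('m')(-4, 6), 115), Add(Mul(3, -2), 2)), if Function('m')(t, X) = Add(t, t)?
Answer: -924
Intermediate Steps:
Function('m')(t, X) = Mul(2, t)
Add(Mul(Function('m')(-4, 6), 115), Add(Mul(3, -2), 2)) = Add(Mul(Mul(2, -4), 115), Add(Mul(3, -2), 2)) = Add(Mul(-8, 115), Add(-6, 2)) = Add(-920, -4) = -924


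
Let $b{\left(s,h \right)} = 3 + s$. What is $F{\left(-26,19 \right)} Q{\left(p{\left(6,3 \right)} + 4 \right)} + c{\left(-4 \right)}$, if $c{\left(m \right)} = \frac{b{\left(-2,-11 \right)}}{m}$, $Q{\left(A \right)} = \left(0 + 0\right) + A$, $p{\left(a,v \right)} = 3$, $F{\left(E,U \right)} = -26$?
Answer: $- \frac{729}{4} \approx -182.25$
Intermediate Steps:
$Q{\left(A \right)} = A$ ($Q{\left(A \right)} = 0 + A = A$)
$c{\left(m \right)} = \frac{1}{m}$ ($c{\left(m \right)} = \frac{3 - 2}{m} = 1 \frac{1}{m} = \frac{1}{m}$)
$F{\left(-26,19 \right)} Q{\left(p{\left(6,3 \right)} + 4 \right)} + c{\left(-4 \right)} = - 26 \left(3 + 4\right) + \frac{1}{-4} = \left(-26\right) 7 - \frac{1}{4} = -182 - \frac{1}{4} = - \frac{729}{4}$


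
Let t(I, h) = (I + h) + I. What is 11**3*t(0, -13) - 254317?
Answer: -271620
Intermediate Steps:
t(I, h) = h + 2*I
11**3*t(0, -13) - 254317 = 11**3*(-13 + 2*0) - 254317 = 1331*(-13 + 0) - 254317 = 1331*(-13) - 254317 = -17303 - 254317 = -271620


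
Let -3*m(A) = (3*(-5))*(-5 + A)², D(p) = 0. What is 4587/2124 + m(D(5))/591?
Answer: 330713/139476 ≈ 2.3711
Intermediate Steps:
m(A) = 5*(-5 + A)² (m(A) = -3*(-5)*(-5 + A)²/3 = -(-5)*(-5 + A)² = 5*(-5 + A)²)
4587/2124 + m(D(5))/591 = 4587/2124 + (5*(-5 + 0)²)/591 = 4587*(1/2124) + (5*(-5)²)*(1/591) = 1529/708 + (5*25)*(1/591) = 1529/708 + 125*(1/591) = 1529/708 + 125/591 = 330713/139476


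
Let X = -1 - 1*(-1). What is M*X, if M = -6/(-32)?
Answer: 0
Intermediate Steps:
M = 3/16 (M = -6*(-1/32) = 3/16 ≈ 0.18750)
X = 0 (X = -1 + 1 = 0)
M*X = (3/16)*0 = 0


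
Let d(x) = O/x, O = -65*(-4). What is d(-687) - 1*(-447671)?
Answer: 307549717/687 ≈ 4.4767e+5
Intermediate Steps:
O = 260
d(x) = 260/x
d(-687) - 1*(-447671) = 260/(-687) - 1*(-447671) = 260*(-1/687) + 447671 = -260/687 + 447671 = 307549717/687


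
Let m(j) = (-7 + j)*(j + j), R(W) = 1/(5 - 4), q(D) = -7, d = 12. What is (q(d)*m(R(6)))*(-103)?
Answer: -8652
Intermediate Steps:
R(W) = 1 (R(W) = 1/1 = 1)
m(j) = 2*j*(-7 + j) (m(j) = (-7 + j)*(2*j) = 2*j*(-7 + j))
(q(d)*m(R(6)))*(-103) = -14*(-7 + 1)*(-103) = -14*(-6)*(-103) = -7*(-12)*(-103) = 84*(-103) = -8652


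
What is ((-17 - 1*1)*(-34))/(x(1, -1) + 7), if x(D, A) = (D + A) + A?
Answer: 102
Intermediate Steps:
x(D, A) = D + 2*A (x(D, A) = (A + D) + A = D + 2*A)
((-17 - 1*1)*(-34))/(x(1, -1) + 7) = ((-17 - 1*1)*(-34))/((1 + 2*(-1)) + 7) = ((-17 - 1)*(-34))/((1 - 2) + 7) = (-18*(-34))/(-1 + 7) = 612/6 = 612*(⅙) = 102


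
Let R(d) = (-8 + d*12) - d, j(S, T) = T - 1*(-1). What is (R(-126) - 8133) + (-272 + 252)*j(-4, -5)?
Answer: -9447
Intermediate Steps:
j(S, T) = 1 + T (j(S, T) = T + 1 = 1 + T)
R(d) = -8 + 11*d (R(d) = (-8 + 12*d) - d = -8 + 11*d)
(R(-126) - 8133) + (-272 + 252)*j(-4, -5) = ((-8 + 11*(-126)) - 8133) + (-272 + 252)*(1 - 5) = ((-8 - 1386) - 8133) - 20*(-4) = (-1394 - 8133) + 80 = -9527 + 80 = -9447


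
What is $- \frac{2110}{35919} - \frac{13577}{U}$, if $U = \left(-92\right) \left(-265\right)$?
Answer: $- \frac{539114063}{875705220} \approx -0.61563$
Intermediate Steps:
$U = 24380$
$- \frac{2110}{35919} - \frac{13577}{U} = - \frac{2110}{35919} - \frac{13577}{24380} = - \frac{539114063}{875705220}$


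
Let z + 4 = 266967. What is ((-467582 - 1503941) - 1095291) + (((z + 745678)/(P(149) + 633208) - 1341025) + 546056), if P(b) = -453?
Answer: -2443561489524/632755 ≈ -3.8618e+6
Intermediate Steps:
z = 266963 (z = -4 + 266967 = 266963)
((-467582 - 1503941) - 1095291) + (((z + 745678)/(P(149) + 633208) - 1341025) + 546056) = ((-467582 - 1503941) - 1095291) + (((266963 + 745678)/(-453 + 633208) - 1341025) + 546056) = (-1971523 - 1095291) + ((1012641/632755 - 1341025) + 546056) = -3066814 + ((1012641*(1/632755) - 1341025) + 546056) = -3066814 + ((1012641/632755 - 1341025) + 546056) = -3066814 + (-848539261234/632755 + 546056) = -3066814 - 503019596954/632755 = -2443561489524/632755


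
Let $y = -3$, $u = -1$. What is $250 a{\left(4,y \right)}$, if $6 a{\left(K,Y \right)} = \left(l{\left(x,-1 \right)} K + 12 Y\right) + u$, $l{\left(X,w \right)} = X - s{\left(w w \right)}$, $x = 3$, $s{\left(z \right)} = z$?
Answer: $- \frac{3625}{3} \approx -1208.3$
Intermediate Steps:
$l{\left(X,w \right)} = X - w^{2}$ ($l{\left(X,w \right)} = X - w w = X - w^{2}$)
$a{\left(K,Y \right)} = - \frac{1}{6} + 2 Y + \frac{K}{3}$ ($a{\left(K,Y \right)} = \frac{\left(\left(3 - \left(-1\right)^{2}\right) K + 12 Y\right) - 1}{6} = \frac{\left(\left(3 - 1\right) K + 12 Y\right) - 1}{6} = \frac{\left(2 K + 12 Y\right) - 1}{6} = \frac{-1 + 2 K + 12 Y}{6} = - \frac{1}{6} + 2 Y + \frac{K}{3}$)
$250 a{\left(4,y \right)} = 250 \left(- \frac{1}{6} + 2 \left(-3\right) + \frac{1}{3} \cdot 4\right) = 250 \left(- \frac{1}{6} - 6 + \frac{4}{3}\right) = 250 \left(- \frac{29}{6}\right) = - \frac{3625}{3}$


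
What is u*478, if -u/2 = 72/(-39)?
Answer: 22944/13 ≈ 1764.9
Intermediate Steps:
u = 48/13 (u = -144/(-39) = -144*(-1)/39 = -2*(-24/13) = 48/13 ≈ 3.6923)
u*478 = (48/13)*478 = 22944/13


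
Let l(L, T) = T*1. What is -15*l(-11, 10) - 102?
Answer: -252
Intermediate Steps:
l(L, T) = T
-15*l(-11, 10) - 102 = -15*10 - 102 = -150 - 102 = -252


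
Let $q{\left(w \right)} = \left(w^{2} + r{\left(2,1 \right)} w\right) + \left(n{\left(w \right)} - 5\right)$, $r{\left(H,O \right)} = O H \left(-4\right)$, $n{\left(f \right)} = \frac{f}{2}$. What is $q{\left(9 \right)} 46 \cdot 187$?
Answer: $73117$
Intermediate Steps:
$n{\left(f \right)} = \frac{f}{2}$ ($n{\left(f \right)} = f \frac{1}{2} = \frac{f}{2}$)
$r{\left(H,O \right)} = - 4 H O$ ($r{\left(H,O \right)} = H O \left(-4\right) = - 4 H O$)
$q{\left(w \right)} = -5 + w^{2} - \frac{15 w}{2}$ ($q{\left(w \right)} = \left(w^{2} + \left(-4\right) 2 \cdot 1 w\right) + \left(\frac{w}{2} - 5\right) = \left(w^{2} - 8 w\right) + \left(\frac{w}{2} - 5\right) = \left(w^{2} - 8 w\right) + \left(-5 + \frac{w}{2}\right) = -5 + w^{2} - \frac{15 w}{2}$)
$q{\left(9 \right)} 46 \cdot 187 = \left(-5 + 9^{2} - \frac{135}{2}\right) 46 \cdot 187 = \left(-5 + 81 - \frac{135}{2}\right) 46 \cdot 187 = \frac{17}{2} \cdot 46 \cdot 187 = 391 \cdot 187 = 73117$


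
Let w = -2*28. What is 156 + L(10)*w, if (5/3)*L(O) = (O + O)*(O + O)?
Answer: -13284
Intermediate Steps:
L(O) = 12*O²/5 (L(O) = 3*((O + O)*(O + O))/5 = 3*((2*O)*(2*O))/5 = 3*(4*O²)/5 = 12*O²/5)
w = -56
156 + L(10)*w = 156 + ((12/5)*10²)*(-56) = 156 + ((12/5)*100)*(-56) = 156 + 240*(-56) = 156 - 13440 = -13284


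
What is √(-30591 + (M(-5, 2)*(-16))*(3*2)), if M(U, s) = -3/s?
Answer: 3*I*√3383 ≈ 174.49*I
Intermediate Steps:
√(-30591 + (M(-5, 2)*(-16))*(3*2)) = √(-30591 + (-3/2*(-16))*(3*2)) = √(-30591 + (-3*½*(-16))*6) = √(-30591 - 3/2*(-16)*6) = √(-30591 + 24*6) = √(-30591 + 144) = √(-30447) = 3*I*√3383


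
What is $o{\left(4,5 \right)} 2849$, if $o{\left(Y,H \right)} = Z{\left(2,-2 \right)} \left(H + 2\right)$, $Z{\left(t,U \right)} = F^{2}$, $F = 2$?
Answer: $79772$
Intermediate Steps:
$Z{\left(t,U \right)} = 4$ ($Z{\left(t,U \right)} = 2^{2} = 4$)
$o{\left(Y,H \right)} = 8 + 4 H$ ($o{\left(Y,H \right)} = 4 \left(H + 2\right) = 4 \left(2 + H\right) = 8 + 4 H$)
$o{\left(4,5 \right)} 2849 = \left(8 + 4 \cdot 5\right) 2849 = \left(8 + 20\right) 2849 = 28 \cdot 2849 = 79772$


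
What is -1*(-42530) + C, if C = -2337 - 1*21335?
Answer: 18858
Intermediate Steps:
C = -23672 (C = -2337 - 21335 = -23672)
-1*(-42530) + C = -1*(-42530) - 23672 = 42530 - 23672 = 18858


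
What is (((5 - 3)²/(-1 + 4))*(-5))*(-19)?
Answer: 380/3 ≈ 126.67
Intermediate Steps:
(((5 - 3)²/(-1 + 4))*(-5))*(-19) = ((2²/3)*(-5))*(-19) = ((4*(⅓))*(-5))*(-19) = ((4/3)*(-5))*(-19) = -20/3*(-19) = 380/3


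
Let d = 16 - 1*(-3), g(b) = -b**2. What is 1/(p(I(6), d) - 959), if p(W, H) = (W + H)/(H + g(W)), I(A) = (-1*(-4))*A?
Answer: -557/534206 ≈ -0.0010427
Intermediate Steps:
d = 19 (d = 16 + 3 = 19)
I(A) = 4*A
p(W, H) = (H + W)/(H - W**2) (p(W, H) = (W + H)/(H - W**2) = (H + W)/(H - W**2))
1/(p(I(6), d) - 959) = 1/((19 + 4*6)/(19 - (4*6)**2) - 959) = 1/((19 + 24)/(19 - 1*24**2) - 959) = 1/(43/(19 - 1*576) - 959) = 1/(43/(19 - 576) - 959) = 1/(43/(-557) - 959) = 1/(-1/557*43 - 959) = 1/(-43/557 - 959) = 1/(-534206/557) = -557/534206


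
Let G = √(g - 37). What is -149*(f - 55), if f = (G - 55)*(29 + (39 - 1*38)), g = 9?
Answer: 254045 - 8940*I*√7 ≈ 2.5405e+5 - 23653.0*I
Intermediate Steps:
G = 2*I*√7 (G = √(9 - 37) = √(-28) = 2*I*√7 ≈ 5.2915*I)
f = -1650 + 60*I*√7 (f = (2*I*√7 - 55)*(29 + (39 - 1*38)) = (-55 + 2*I*√7)*(29 + (39 - 38)) = (-55 + 2*I*√7)*(29 + 1) = (-55 + 2*I*√7)*30 = -1650 + 60*I*√7 ≈ -1650.0 + 158.75*I)
-149*(f - 55) = -149*((-1650 + 60*I*√7) - 55) = -149*(-1705 + 60*I*√7) = 254045 - 8940*I*√7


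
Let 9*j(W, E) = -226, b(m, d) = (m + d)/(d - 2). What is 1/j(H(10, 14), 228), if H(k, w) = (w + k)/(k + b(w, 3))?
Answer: -9/226 ≈ -0.039823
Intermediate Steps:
b(m, d) = (d + m)/(-2 + d)
H(k, w) = (k + w)/(3 + k + w) (H(k, w) = (w + k)/(k + (3 + w)/(-2 + 3)) = (k + w)/(k + (3 + w)/1) = (k + w)/(k + 1*(3 + w)) = (k + w)/(k + (3 + w)) = (k + w)/(3 + k + w))
j(W, E) = -226/9 (j(W, E) = (⅑)*(-226) = -226/9)
1/j(H(10, 14), 228) = 1/(-226/9) = -9/226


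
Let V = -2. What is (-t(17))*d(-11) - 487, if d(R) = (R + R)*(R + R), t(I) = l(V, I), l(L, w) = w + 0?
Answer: -8715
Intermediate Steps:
l(L, w) = w
t(I) = I
d(R) = 4*R² (d(R) = (2*R)*(2*R) = 4*R²)
(-t(17))*d(-11) - 487 = (-1*17)*(4*(-11)²) - 487 = -68*121 - 487 = -17*484 - 487 = -8228 - 487 = -8715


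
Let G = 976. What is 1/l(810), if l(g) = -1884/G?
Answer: -244/471 ≈ -0.51805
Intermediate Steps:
l(g) = -471/244 (l(g) = -1884/976 = -1884*1/976 = -471/244)
1/l(810) = 1/(-471/244) = -244/471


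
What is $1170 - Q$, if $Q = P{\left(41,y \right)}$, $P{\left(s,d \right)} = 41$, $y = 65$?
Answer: $1129$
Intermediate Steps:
$Q = 41$
$1170 - Q = 1170 - 41 = 1129$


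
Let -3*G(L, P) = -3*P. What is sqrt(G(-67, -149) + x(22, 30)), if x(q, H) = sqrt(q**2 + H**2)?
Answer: sqrt(-149 + 2*sqrt(346)) ≈ 10.573*I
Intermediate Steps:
x(q, H) = sqrt(H**2 + q**2)
G(L, P) = P (G(L, P) = -(-1)*P = P)
sqrt(G(-67, -149) + x(22, 30)) = sqrt(-149 + sqrt(30**2 + 22**2)) = sqrt(-149 + sqrt(900 + 484)) = sqrt(-149 + sqrt(1384)) = sqrt(-149 + 2*sqrt(346))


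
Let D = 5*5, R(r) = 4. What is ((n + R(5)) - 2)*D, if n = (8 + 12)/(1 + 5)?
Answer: 400/3 ≈ 133.33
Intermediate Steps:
n = 10/3 (n = 20/6 = 20*(⅙) = 10/3 ≈ 3.3333)
D = 25
((n + R(5)) - 2)*D = ((10/3 + 4) - 2)*25 = (22/3 - 2)*25 = (16/3)*25 = 400/3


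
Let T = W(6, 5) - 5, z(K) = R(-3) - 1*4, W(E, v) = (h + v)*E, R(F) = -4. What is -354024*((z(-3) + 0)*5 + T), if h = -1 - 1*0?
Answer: 7434504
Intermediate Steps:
h = -1 (h = -1 + 0 = -1)
W(E, v) = E*(-1 + v) (W(E, v) = (-1 + v)*E = E*(-1 + v))
z(K) = -8 (z(K) = -4 - 1*4 = -4 - 4 = -8)
T = 19 (T = 6*(-1 + 5) - 5 = 6*4 - 5 = 24 - 5 = 19)
-354024*((z(-3) + 0)*5 + T) = -354024*((-8 + 0)*5 + 19) = -354024*(-8*5 + 19) = -354024*(-40 + 19) = -354024*(-21) = 7434504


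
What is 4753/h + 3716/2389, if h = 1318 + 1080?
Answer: 20265885/5728822 ≈ 3.5375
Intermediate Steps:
h = 2398
4753/h + 3716/2389 = 4753/2398 + 3716/2389 = 20265885/5728822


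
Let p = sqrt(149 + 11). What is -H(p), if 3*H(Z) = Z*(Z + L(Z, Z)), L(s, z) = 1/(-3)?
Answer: -160/3 + 4*sqrt(10)/9 ≈ -51.928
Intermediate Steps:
L(s, z) = -1/3
p = 4*sqrt(10) (p = sqrt(160) = 4*sqrt(10) ≈ 12.649)
H(Z) = Z*(-1/3 + Z)/3 (H(Z) = (Z*(Z - 1/3))/3 = (Z*(-1/3 + Z))/3 = Z*(-1/3 + Z)/3)
-H(p) = -4*sqrt(10)*(-1 + 3*(4*sqrt(10)))/9 = -4*sqrt(10)*(-1 + 12*sqrt(10))/9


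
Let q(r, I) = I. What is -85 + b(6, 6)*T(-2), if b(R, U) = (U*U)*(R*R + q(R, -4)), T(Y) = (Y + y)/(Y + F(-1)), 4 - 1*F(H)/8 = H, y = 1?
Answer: -2191/19 ≈ -115.32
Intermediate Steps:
F(H) = 32 - 8*H
T(Y) = (1 + Y)/(40 + Y) (T(Y) = (Y + 1)/(Y + (32 - 8*(-1))) = (1 + Y)/(Y + (32 + 8)) = (1 + Y)/(Y + 40) = (1 + Y)/(40 + Y))
b(R, U) = U**2*(-4 + R**2) (b(R, U) = (U*U)*(R*R - 4) = U**2*(R**2 - 4) = U**2*(-4 + R**2))
-85 + b(6, 6)*T(-2) = -85 + (6**2*(-4 + 6**2))*((1 - 2)/(40 - 2)) = -85 + (36*(-4 + 36))*(-1/38) = -85 + (36*32)*((1/38)*(-1)) = -85 + 1152*(-1/38) = -85 - 576/19 = -2191/19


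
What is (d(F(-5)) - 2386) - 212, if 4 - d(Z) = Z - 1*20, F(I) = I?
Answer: -2569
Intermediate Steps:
d(Z) = 24 - Z (d(Z) = 4 - (Z - 1*20) = 4 - (Z - 20) = 4 - (-20 + Z) = 4 + (20 - Z) = 24 - Z)
(d(F(-5)) - 2386) - 212 = ((24 - 1*(-5)) - 2386) - 212 = ((24 + 5) - 2386) - 212 = (29 - 2386) - 212 = -2357 - 212 = -2569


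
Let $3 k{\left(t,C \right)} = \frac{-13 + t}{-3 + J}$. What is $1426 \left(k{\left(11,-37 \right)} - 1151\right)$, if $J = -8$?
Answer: $- \frac{54160906}{33} \approx -1.6412 \cdot 10^{6}$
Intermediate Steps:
$k{\left(t,C \right)} = \frac{13}{33} - \frac{t}{33}$ ($k{\left(t,C \right)} = \frac{\left(-13 + t\right) \frac{1}{-3 - 8}}{3} = \frac{\left(-13 + t\right) \frac{1}{-11}}{3} = \frac{\left(-13 + t\right) \left(- \frac{1}{11}\right)}{3} = \frac{\frac{13}{11} - \frac{t}{11}}{3} = \frac{13}{33} - \frac{t}{33}$)
$1426 \left(k{\left(11,-37 \right)} - 1151\right) = 1426 \left(\left(\frac{13}{33} - \frac{1}{3}\right) - 1151\right) = 1426 \left(\frac{2}{33} - 1151\right) = 1426 \left(- \frac{37981}{33}\right) = - \frac{54160906}{33}$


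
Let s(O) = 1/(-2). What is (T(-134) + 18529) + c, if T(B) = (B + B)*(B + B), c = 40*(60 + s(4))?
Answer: 92733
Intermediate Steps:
s(O) = -½
c = 2380 (c = 40*(60 - ½) = 40*(119/2) = 2380)
T(B) = 4*B² (T(B) = (2*B)*(2*B) = 4*B²)
(T(-134) + 18529) + c = (4*(-134)² + 18529) + 2380 = (4*17956 + 18529) + 2380 = (71824 + 18529) + 2380 = 90353 + 2380 = 92733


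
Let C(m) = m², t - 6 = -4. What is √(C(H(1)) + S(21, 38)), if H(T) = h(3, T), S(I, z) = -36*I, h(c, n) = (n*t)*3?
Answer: 12*I*√5 ≈ 26.833*I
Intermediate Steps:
t = 2 (t = 6 - 4 = 2)
h(c, n) = 6*n (h(c, n) = (n*2)*3 = (2*n)*3 = 6*n)
H(T) = 6*T
√(C(H(1)) + S(21, 38)) = √((6*1)² - 36*21) = √(6² - 756) = √(36 - 756) = √(-720) = 12*I*√5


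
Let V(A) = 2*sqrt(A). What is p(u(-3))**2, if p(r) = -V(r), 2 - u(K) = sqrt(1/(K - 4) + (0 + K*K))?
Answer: 8 - 4*sqrt(434)/7 ≈ -3.9044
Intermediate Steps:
u(K) = 2 - sqrt(K**2 + 1/(-4 + K)) (u(K) = 2 - sqrt(1/(K - 4) + (0 + K*K)) = 2 - sqrt(1/(-4 + K) + (0 + K**2)) = 2 - sqrt(1/(-4 + K) + K**2) = 2 - sqrt(K**2 + 1/(-4 + K)))
p(r) = -2*sqrt(r)
p(u(-3))**2 = (-2*sqrt(2 - sqrt((1 + (-3)**2*(-4 - 3))/(-4 - 3))))**2 = (-2*sqrt(2 - sqrt((1 + 9*(-7))/(-7))))**2 = (-2*sqrt(2 - sqrt(-(1 - 63)/7)))**2 = (-2*sqrt(2 - sqrt(-1/7*(-62))))**2 = (-2*sqrt(2 - sqrt(62/7)))**2 = (-2*sqrt(2 - sqrt(434)/7))**2 = 8 - 4*sqrt(434)/7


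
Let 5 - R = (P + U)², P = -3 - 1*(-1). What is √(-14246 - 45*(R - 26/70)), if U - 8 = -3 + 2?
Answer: I*√653135/7 ≈ 115.45*I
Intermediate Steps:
P = -2 (P = -3 + 1 = -2)
U = 7 (U = 8 + (-3 + 2) = 8 - 1 = 7)
R = -20 (R = 5 - (-2 + 7)² = 5 - 1*5² = 5 - 1*25 = 5 - 25 = -20)
√(-14246 - 45*(R - 26/70)) = √(-14246 - 45*(-20 - 26/70)) = √(-14246 - 45*(-20 - 26*1/70)) = √(-14246 - 45*(-20 - 13/35)) = √(-14246 - 45*(-713/35)) = √(-14246 + 6417/7) = √(-93305/7) = I*√653135/7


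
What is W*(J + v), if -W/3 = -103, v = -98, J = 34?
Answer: -19776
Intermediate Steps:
W = 309 (W = -3*(-103) = 309)
W*(J + v) = 309*(34 - 98) = 309*(-64) = -19776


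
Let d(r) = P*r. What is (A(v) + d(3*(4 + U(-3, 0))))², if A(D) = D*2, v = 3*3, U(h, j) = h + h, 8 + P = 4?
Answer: 1764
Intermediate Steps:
P = -4 (P = -8 + 4 = -4)
U(h, j) = 2*h
v = 9
d(r) = -4*r
A(D) = 2*D
(A(v) + d(3*(4 + U(-3, 0))))² = (2*9 - 12*(4 + 2*(-3)))² = (18 - 12*(4 - 6))² = (18 - 12*(-2))² = (18 - 4*(-6))² = (18 + 24)² = 42² = 1764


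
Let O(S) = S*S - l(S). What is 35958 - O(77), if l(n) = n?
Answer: 30106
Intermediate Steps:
O(S) = S**2 - S (O(S) = S*S - S = S**2 - S)
35958 - O(77) = 35958 - 77*(-1 + 77) = 35958 - 77*76 = 35958 - 1*5852 = 35958 - 5852 = 30106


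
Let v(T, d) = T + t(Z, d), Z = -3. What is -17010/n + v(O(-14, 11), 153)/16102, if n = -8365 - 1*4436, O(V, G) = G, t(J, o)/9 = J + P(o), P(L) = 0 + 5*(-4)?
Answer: 45231004/34353617 ≈ 1.3166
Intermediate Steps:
P(L) = -20 (P(L) = 0 - 20 = -20)
t(J, o) = -180 + 9*J (t(J, o) = 9*(J - 20) = 9*(-20 + J) = -180 + 9*J)
n = -12801 (n = -8365 - 4436 = -12801)
v(T, d) = -207 + T (v(T, d) = T + (-180 + 9*(-3)) = T + (-180 - 27) = T - 207 = -207 + T)
-17010/n + v(O(-14, 11), 153)/16102 = -17010/(-12801) + (-207 + 11)/16102 = -17010*(-1/12801) - 196*1/16102 = 5670/4267 - 98/8051 = 45231004/34353617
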